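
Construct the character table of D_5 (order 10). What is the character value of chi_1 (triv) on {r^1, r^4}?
Conjugacy classes: {e} of size 1, {r^1, r^4} of size 2, {r^2, r^3} of size 2, {s, sr, ..., sr^4} of size 5.
Character table:
  irrep \ class              {e} (size 1)  {r^1, r^4} (size 2)  {r^2, r^3} (size 2)  {s, sr, ..., sr^4} (size 5)
  chi_1 (triv)               1             1                    1                    1                          
  chi_2 (sign: r->1, s->-1)  1             1                    1                    -1                         
  chi_3 (2d, j=1)            2             -1/2 + sqrt(5)/2     -sqrt(5)/2 - 1/2     0                          
  chi_4 (2d, j=2)            2             -sqrt(5)/2 - 1/2     -1/2 + sqrt(5)/2     0                          

Spot check: chi_1 (triv) on {r^1, r^4} = 1.

Argument: D_5 has order 2*5 = 10 with 4 conjugacy classes, hence 4 irreducibles. Sum of squared dims 1 + 1 + 4 + 4 = 10 = |G|. Linear characters come from the abelianisation; the 2-dimensional irreps have character r^k -> 2*cos(2*pi*j*k/5), reflections -> 0.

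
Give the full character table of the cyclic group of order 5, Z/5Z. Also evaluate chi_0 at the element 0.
Character table of Z/5Z (irreps indexed chi_0,...,chi_4 with chi_k(m) = zeta_5^(k*m), zeta_5 = exp(2*pi*i/5)):
  irrep \ class  {0} (size 1)  {1} (size 1)    {2} (size 1)    {3} (size 1)    {4} (size 1)  
  chi_0          1             1               1               1               1             
  chi_1          1             exp(2*I*pi/5)   exp(4*I*pi/5)   exp(-4*I*pi/5)  exp(-2*I*pi/5)
  chi_2          1             exp(4*I*pi/5)   exp(-2*I*pi/5)  exp(2*I*pi/5)   exp(-4*I*pi/5)
  chi_3          1             exp(-4*I*pi/5)  exp(2*I*pi/5)   exp(-2*I*pi/5)  exp(4*I*pi/5) 
  chi_4          1             exp(-2*I*pi/5)  exp(-4*I*pi/5)  exp(4*I*pi/5)   exp(2*I*pi/5) 

Spot check: chi_0(0) = zeta_5^(0*0) = zeta_5^0 = 1.

Reasoning: Z/5Z is abelian, so all 5 irreducible complex representations are 1-dimensional. They are given by chi_k(m) = zeta_5^(k*m) for k = 0,...,4. Row orthogonality: sum_m chi_k(m) conj(chi_l(m)) = 5 * [k = l].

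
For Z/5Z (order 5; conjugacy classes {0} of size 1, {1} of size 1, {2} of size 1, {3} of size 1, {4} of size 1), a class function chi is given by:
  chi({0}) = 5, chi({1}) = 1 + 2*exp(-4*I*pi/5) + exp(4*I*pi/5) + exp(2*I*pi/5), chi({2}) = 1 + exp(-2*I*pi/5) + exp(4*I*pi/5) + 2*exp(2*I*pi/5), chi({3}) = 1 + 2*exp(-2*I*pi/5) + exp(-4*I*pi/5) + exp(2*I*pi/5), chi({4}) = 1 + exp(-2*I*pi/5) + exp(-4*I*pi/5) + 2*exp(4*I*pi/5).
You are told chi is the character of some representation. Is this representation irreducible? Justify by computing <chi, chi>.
Not irreducible (reducible): <chi, chi> = 7 > 1.

Proof sketch: <chi, chi> = (1/|G|) sum_C |C| * |chi(C)|^2 = (1/5)[1*|5|^2 + 1*|1 + 2*exp(-4*I*pi/5) + exp(4*I*pi/5) + exp(2*I*pi/5)|^2 + 1*|1 + exp(-2*I*pi/5) + exp(4*I*pi/5) + 2*exp(2*I*pi/5)|^2 + 1*|1 + 2*exp(-2*I*pi/5) + exp(-4*I*pi/5) + exp(2*I*pi/5)|^2 + 1*|1 + exp(-2*I*pi/5) + exp(-4*I*pi/5) + 2*exp(4*I*pi/5)|^2]
  = (1/5)[(25) + (7 + 4*exp(-2*I*pi/5) + 5*exp(-4*I*pi/5) + 5*exp(4*I*pi/5) + 4*exp(2*I*pi/5)) + (7 + 5*exp(-2*I*pi/5) + 4*exp(-4*I*pi/5) + 4*exp(4*I*pi/5) + 5*exp(2*I*pi/5)) + (7 + 5*exp(-2*I*pi/5) + 4*exp(-4*I*pi/5) + 4*exp(4*I*pi/5) + 5*exp(2*I*pi/5)) + (7 + 4*exp(-2*I*pi/5) + 5*exp(-4*I*pi/5) + 5*exp(4*I*pi/5) + 4*exp(2*I*pi/5))] = 35/5 = 7.
(Exp terms are combined using exp(i*s)*conj(exp(i*t)) = exp(i*(s-t)), and sums of them are collapsed using the identity that for every m > 1 the m distinct m-th roots of unity sum to 0, e.g. 1 + exp(2*I*pi/3) + exp(-2*I*pi/3) = 0.)
A character is irreducible iff <chi, chi> = 1, so this representation is reducible.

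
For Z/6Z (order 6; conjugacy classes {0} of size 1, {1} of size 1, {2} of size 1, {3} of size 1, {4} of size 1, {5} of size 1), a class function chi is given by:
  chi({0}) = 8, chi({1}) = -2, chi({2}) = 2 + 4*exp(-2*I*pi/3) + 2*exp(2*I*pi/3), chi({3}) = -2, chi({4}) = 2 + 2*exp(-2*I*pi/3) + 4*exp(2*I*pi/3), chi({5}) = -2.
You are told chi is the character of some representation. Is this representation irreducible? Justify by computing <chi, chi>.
Not irreducible (reducible): <chi, chi> = 14 > 1.

Justification: <chi, chi> = (1/|G|) sum_C |C| * |chi(C)|^2 = (1/6)[1*|8|^2 + 1*|-2|^2 + 1*|2 + 4*exp(-2*I*pi/3) + 2*exp(2*I*pi/3)|^2 + 1*|-2|^2 + 1*|2 + 2*exp(-2*I*pi/3) + 4*exp(2*I*pi/3)|^2 + 1*|-2|^2]
  = (1/6)[(64) + (4) + (4) + (4) + (4) + (4)] = 84/6 = 14.
(Exp terms are combined using exp(i*s)*conj(exp(i*t)) = exp(i*(s-t)), and sums of them are collapsed using the identity that for every m > 1 the m distinct m-th roots of unity sum to 0, e.g. 1 + exp(2*I*pi/3) + exp(-2*I*pi/3) = 0.)
A character is irreducible iff <chi, chi> = 1, so this representation is reducible.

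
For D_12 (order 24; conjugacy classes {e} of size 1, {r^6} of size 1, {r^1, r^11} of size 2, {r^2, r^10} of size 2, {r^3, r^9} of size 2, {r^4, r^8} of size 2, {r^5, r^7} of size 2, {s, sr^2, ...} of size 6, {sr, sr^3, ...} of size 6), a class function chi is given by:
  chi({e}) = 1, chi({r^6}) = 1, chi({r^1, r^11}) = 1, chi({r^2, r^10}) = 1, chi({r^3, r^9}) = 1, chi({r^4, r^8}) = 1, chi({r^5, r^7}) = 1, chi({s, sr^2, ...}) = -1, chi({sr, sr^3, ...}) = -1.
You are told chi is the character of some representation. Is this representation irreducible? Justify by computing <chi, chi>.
Irreducible: <chi, chi> = 1.

Working: <chi, chi> = (1/|G|) sum_C |C| * |chi(C)|^2 = (1/24)[1*|1|^2 + 1*|1|^2 + 2*|1|^2 + 2*|1|^2 + 2*|1|^2 + 2*|1|^2 + 2*|1|^2 + 6*|-1|^2 + 6*|-1|^2]
  = (1/24)[(1) + (1) + (2) + (2) + (2) + (2) + (2) + (6) + (6)] = 24/24 = 1.
A character is irreducible iff <chi, chi> = 1, so this representation is irreducible.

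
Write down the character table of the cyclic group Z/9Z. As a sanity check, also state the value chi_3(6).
Character table of Z/9Z (irreps indexed chi_0,...,chi_8 with chi_k(m) = zeta_9^(k*m), zeta_9 = exp(2*pi*i/9)):
  irrep \ class  {0} (size 1)  {1} (size 1)    {2} (size 1)    {3} (size 1)    {4} (size 1)    {5} (size 1)    {6} (size 1)    {7} (size 1)    {8} (size 1)  
  chi_0          1             1               1               1               1               1               1               1               1             
  chi_1          1             exp(2*I*pi/9)   exp(4*I*pi/9)   exp(2*I*pi/3)   exp(8*I*pi/9)   exp(-8*I*pi/9)  exp(-2*I*pi/3)  exp(-4*I*pi/9)  exp(-2*I*pi/9)
  chi_2          1             exp(4*I*pi/9)   exp(8*I*pi/9)   exp(-2*I*pi/3)  exp(-2*I*pi/9)  exp(2*I*pi/9)   exp(2*I*pi/3)   exp(-8*I*pi/9)  exp(-4*I*pi/9)
  chi_3          1             exp(2*I*pi/3)   exp(-2*I*pi/3)  1               exp(2*I*pi/3)   exp(-2*I*pi/3)  1               exp(2*I*pi/3)   exp(-2*I*pi/3)
  chi_4          1             exp(8*I*pi/9)   exp(-2*I*pi/9)  exp(2*I*pi/3)   exp(-4*I*pi/9)  exp(4*I*pi/9)   exp(-2*I*pi/3)  exp(2*I*pi/9)   exp(-8*I*pi/9)
  chi_5          1             exp(-8*I*pi/9)  exp(2*I*pi/9)   exp(-2*I*pi/3)  exp(4*I*pi/9)   exp(-4*I*pi/9)  exp(2*I*pi/3)   exp(-2*I*pi/9)  exp(8*I*pi/9) 
  chi_6          1             exp(-2*I*pi/3)  exp(2*I*pi/3)   1               exp(-2*I*pi/3)  exp(2*I*pi/3)   1               exp(-2*I*pi/3)  exp(2*I*pi/3) 
  chi_7          1             exp(-4*I*pi/9)  exp(-8*I*pi/9)  exp(2*I*pi/3)   exp(2*I*pi/9)   exp(-2*I*pi/9)  exp(-2*I*pi/3)  exp(8*I*pi/9)   exp(4*I*pi/9) 
  chi_8          1             exp(-2*I*pi/9)  exp(-4*I*pi/9)  exp(-2*I*pi/3)  exp(-8*I*pi/9)  exp(8*I*pi/9)   exp(2*I*pi/3)   exp(4*I*pi/9)   exp(2*I*pi/9) 

Spot check: chi_3(6) = zeta_9^(3*6) = zeta_9^18 = 1.

Z/9Z is abelian, so all 9 irreducible complex representations are 1-dimensional. They are given by chi_k(m) = zeta_9^(k*m) for k = 0,...,8. Row orthogonality: sum_m chi_k(m) conj(chi_l(m)) = 9 * [k = l].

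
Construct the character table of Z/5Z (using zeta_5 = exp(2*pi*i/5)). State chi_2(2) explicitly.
Character table of Z/5Z (irreps indexed chi_0,...,chi_4 with chi_k(m) = zeta_5^(k*m), zeta_5 = exp(2*pi*i/5)):
  irrep \ class  {0} (size 1)  {1} (size 1)    {2} (size 1)    {3} (size 1)    {4} (size 1)  
  chi_0          1             1               1               1               1             
  chi_1          1             exp(2*I*pi/5)   exp(4*I*pi/5)   exp(-4*I*pi/5)  exp(-2*I*pi/5)
  chi_2          1             exp(4*I*pi/5)   exp(-2*I*pi/5)  exp(2*I*pi/5)   exp(-4*I*pi/5)
  chi_3          1             exp(-4*I*pi/5)  exp(2*I*pi/5)   exp(-2*I*pi/5)  exp(4*I*pi/5) 
  chi_4          1             exp(-2*I*pi/5)  exp(-4*I*pi/5)  exp(4*I*pi/5)   exp(2*I*pi/5) 

Spot check: chi_2(2) = zeta_5^(2*2) = zeta_5^4 = exp(-2*I*pi/5).

Justification: Z/5Z is abelian, so all 5 irreducible complex representations are 1-dimensional. They are given by chi_k(m) = zeta_5^(k*m) for k = 0,...,4. Row orthogonality: sum_m chi_k(m) conj(chi_l(m)) = 5 * [k = l].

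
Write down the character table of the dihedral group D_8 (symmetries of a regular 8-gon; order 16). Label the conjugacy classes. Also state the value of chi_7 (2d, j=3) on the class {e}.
Conjugacy classes: {e} of size 1, {r^4} of size 1, {r^1, r^7} of size 2, {r^2, r^6} of size 2, {r^3, r^5} of size 2, {s, sr^2, ...} of size 4, {sr, sr^3, ...} of size 4.
Character table:
  irrep \ class              {e} (size 1)  {r^4} (size 1)  {r^1, r^7} (size 2)  {r^2, r^6} (size 2)  {r^3, r^5} (size 2)  {s, sr^2, ...} (size 4)  {sr, sr^3, ...} (size 4)
  chi_1 (triv)               1             1               1                    1                    1                    1                        1                       
  chi_2 (sign: r->1, s->-1)  1             1               1                    1                    1                    -1                       -1                      
  chi_3 (r->-1, s->1)        1             1               -1                   1                    -1                   1                        -1                      
  chi_4 (r->-1, s->-1)       1             1               -1                   1                    -1                   -1                       1                       
  chi_5 (2d, j=1)            2             -2              sqrt(2)              0                    -sqrt(2)             0                        0                       
  chi_6 (2d, j=2)            2             2               0                    -2                   0                    0                        0                       
  chi_7 (2d, j=3)            2             -2              -sqrt(2)             0                    sqrt(2)              0                        0                       

Spot check: chi_7 (2d, j=3) on {e} = 2.

Working: D_8 has order 2*8 = 16 with 7 conjugacy classes, hence 7 irreducibles. Sum of squared dims 1 + 1 + 1 + 1 + 4 + 4 + 4 = 16 = |G|. Linear characters come from the abelianisation; the 2-dimensional irreps have character r^k -> 2*cos(2*pi*j*k/8), reflections -> 0.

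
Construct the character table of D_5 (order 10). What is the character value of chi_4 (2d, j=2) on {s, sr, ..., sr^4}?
Conjugacy classes: {e} of size 1, {r^1, r^4} of size 2, {r^2, r^3} of size 2, {s, sr, ..., sr^4} of size 5.
Character table:
  irrep \ class              {e} (size 1)  {r^1, r^4} (size 2)  {r^2, r^3} (size 2)  {s, sr, ..., sr^4} (size 5)
  chi_1 (triv)               1             1                    1                    1                          
  chi_2 (sign: r->1, s->-1)  1             1                    1                    -1                         
  chi_3 (2d, j=1)            2             -1/2 + sqrt(5)/2     -sqrt(5)/2 - 1/2     0                          
  chi_4 (2d, j=2)            2             -sqrt(5)/2 - 1/2     -1/2 + sqrt(5)/2     0                          

Spot check: chi_4 (2d, j=2) on {s, sr, ..., sr^4} = 0.

Explanation: D_5 has order 2*5 = 10 with 4 conjugacy classes, hence 4 irreducibles. Sum of squared dims 1 + 1 + 4 + 4 = 10 = |G|. Linear characters come from the abelianisation; the 2-dimensional irreps have character r^k -> 2*cos(2*pi*j*k/5), reflections -> 0.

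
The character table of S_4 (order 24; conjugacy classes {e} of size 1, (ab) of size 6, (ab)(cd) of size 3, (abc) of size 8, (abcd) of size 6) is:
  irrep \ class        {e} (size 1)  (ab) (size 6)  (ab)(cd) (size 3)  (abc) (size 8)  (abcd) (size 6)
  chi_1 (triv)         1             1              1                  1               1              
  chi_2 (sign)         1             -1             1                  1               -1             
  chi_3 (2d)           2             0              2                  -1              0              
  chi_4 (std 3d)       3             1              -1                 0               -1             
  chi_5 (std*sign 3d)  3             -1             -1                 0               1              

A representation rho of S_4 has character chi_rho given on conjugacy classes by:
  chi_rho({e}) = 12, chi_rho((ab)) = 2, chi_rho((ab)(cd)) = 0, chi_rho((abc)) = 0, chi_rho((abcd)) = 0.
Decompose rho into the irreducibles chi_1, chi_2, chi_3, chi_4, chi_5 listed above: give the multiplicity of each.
Multiplicities: chi_1: 1, chi_2: 0, chi_3: 1, chi_4: 2, chi_5: 1.

Argument: Use <chi_rho, chi> = (1/|G|) sum_C |C| * chi_rho(C) * conj(chi(C)) with |G| = 24 for each irreducible chi in the table:
  <chi_rho, chi_1> = (1/24)[1*(12)*conj(1) + 6*(2)*conj(1) + 3*(0)*conj(1) + 8*(0)*conj(1) + 6*(0)*conj(1)]
      = (1/24)[(12) + (12) + (0) + (0) + (0)] = 24/24 = 1
  <chi_rho, chi_2> = (1/24)[1*(12)*conj(1) + 6*(2)*conj(-1) + 3*(0)*conj(1) + 8*(0)*conj(1) + 6*(0)*conj(-1)]
      = (1/24)[(12) + (-12) + (0) + (0) + (0)] = 0/24 = 0
  <chi_rho, chi_3> = (1/24)[1*(12)*conj(2) + 6*(2)*conj(0) + 3*(0)*conj(2) + 8*(0)*conj(-1) + 6*(0)*conj(0)]
      = (1/24)[(24) + (0) + (0) + (0) + (0)] = 24/24 = 1
  <chi_rho, chi_4> = (1/24)[1*(12)*conj(3) + 6*(2)*conj(1) + 3*(0)*conj(-1) + 8*(0)*conj(0) + 6*(0)*conj(-1)]
      = (1/24)[(36) + (12) + (0) + (0) + (0)] = 48/24 = 2
  <chi_rho, chi_5> = (1/24)[1*(12)*conj(3) + 6*(2)*conj(-1) + 3*(0)*conj(-1) + 8*(0)*conj(0) + 6*(0)*conj(1)]
      = (1/24)[(36) + (-12) + (0) + (0) + (0)] = 24/24 = 1
Dimension check: dim(rho) = sum (mult * dim) = 1*1 + 0*1 + 1*2 + 2*3 + 1*3 = 12 = chi_rho(e) = 12.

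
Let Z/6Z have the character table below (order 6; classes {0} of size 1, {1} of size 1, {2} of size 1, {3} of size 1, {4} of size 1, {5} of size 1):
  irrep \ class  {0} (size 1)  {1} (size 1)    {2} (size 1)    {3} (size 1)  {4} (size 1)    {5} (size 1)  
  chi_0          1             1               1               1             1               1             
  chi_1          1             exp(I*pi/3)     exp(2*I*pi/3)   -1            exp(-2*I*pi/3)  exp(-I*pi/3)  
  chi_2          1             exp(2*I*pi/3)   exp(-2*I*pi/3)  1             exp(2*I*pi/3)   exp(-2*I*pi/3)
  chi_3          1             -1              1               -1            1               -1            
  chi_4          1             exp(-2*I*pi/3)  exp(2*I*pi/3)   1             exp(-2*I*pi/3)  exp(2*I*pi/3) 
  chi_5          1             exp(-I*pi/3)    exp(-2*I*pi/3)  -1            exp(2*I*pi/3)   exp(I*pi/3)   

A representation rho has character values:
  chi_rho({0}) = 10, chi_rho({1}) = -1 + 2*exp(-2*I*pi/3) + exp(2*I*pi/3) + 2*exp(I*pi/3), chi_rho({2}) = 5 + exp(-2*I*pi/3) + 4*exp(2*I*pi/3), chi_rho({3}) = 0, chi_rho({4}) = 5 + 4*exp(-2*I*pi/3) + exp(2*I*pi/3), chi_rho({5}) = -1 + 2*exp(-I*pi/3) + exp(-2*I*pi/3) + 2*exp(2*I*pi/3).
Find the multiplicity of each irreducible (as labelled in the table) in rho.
Multiplicities: chi_0: 2, chi_1: 2, chi_2: 1, chi_3: 3, chi_4: 2, chi_5: 0.

Details: Use <chi_rho, chi> = (1/|G|) sum_C |C| * chi_rho(C) * conj(chi(C)) with |G| = 6 for each irreducible chi in the table:
  <chi_rho, chi_0> = (1/6)[1*(10)*conj(1) + 1*(-1 + 2*exp(-2*I*pi/3) + exp(2*I*pi/3) + 2*exp(I*pi/3))*conj(1) + 1*(5 + exp(-2*I*pi/3) + 4*exp(2*I*pi/3))*conj(1) + 1*(0)*conj(1) + 1*(5 + 4*exp(-2*I*pi/3) + exp(2*I*pi/3))*conj(1) + 1*(-1 + 2*exp(-I*pi/3) + exp(-2*I*pi/3) + 2*exp(2*I*pi/3))*conj(1)]
      = (1/6)[(10) + (-1 + 2*exp(-2*I*pi/3) + exp(2*I*pi/3) + 2*exp(I*pi/3)) + (5 + exp(-2*I*pi/3) + 4*exp(2*I*pi/3)) + (0) + (5 + 4*exp(-2*I*pi/3) + exp(2*I*pi/3)) + (-1 + 2*exp(-I*pi/3) + exp(-2*I*pi/3) + 2*exp(2*I*pi/3))] = 12/6 = 2
  <chi_rho, chi_1> = (1/6)[1*(10)*conj(1) + 1*(-1 + 2*exp(-2*I*pi/3) + exp(2*I*pi/3) + 2*exp(I*pi/3))*conj(exp(I*pi/3)) + 1*(5 + exp(-2*I*pi/3) + 4*exp(2*I*pi/3))*conj(exp(2*I*pi/3)) + 1*(0)*conj(-1) + 1*(5 + 4*exp(-2*I*pi/3) + exp(2*I*pi/3))*conj(exp(-2*I*pi/3)) + 1*(-1 + 2*exp(-I*pi/3) + exp(-2*I*pi/3) + 2*exp(2*I*pi/3))*conj(exp(-I*pi/3))]
      = (1/6)[(10) + (-exp(-I*pi/3) + exp(I*pi/3)) + (4 + 5*exp(-2*I*pi/3) + exp(2*I*pi/3)) + (0) + (4 + exp(-2*I*pi/3) + 5*exp(2*I*pi/3)) + (-exp(I*pi/3) + exp(-I*pi/3))] = 12/6 = 2
  <chi_rho, chi_2> = (1/6)[1*(10)*conj(1) + 1*(-1 + 2*exp(-2*I*pi/3) + exp(2*I*pi/3) + 2*exp(I*pi/3))*conj(exp(2*I*pi/3)) + 1*(5 + exp(-2*I*pi/3) + 4*exp(2*I*pi/3))*conj(exp(-2*I*pi/3)) + 1*(0)*conj(1) + 1*(5 + 4*exp(-2*I*pi/3) + exp(2*I*pi/3))*conj(exp(2*I*pi/3)) + 1*(-1 + 2*exp(-I*pi/3) + exp(-2*I*pi/3) + 2*exp(2*I*pi/3))*conj(exp(-2*I*pi/3))]
      = (1/6)[(10) + (1 + 2*exp(-I*pi/3) - exp(-2*I*pi/3) + 2*exp(2*I*pi/3)) + (1 + 4*exp(-2*I*pi/3) + 5*exp(2*I*pi/3)) + (0) + (1 + 5*exp(-2*I*pi/3) + 4*exp(2*I*pi/3)) + (1 + 2*exp(-2*I*pi/3) - exp(2*I*pi/3) + 2*exp(I*pi/3))] = 6/6 = 1
  <chi_rho, chi_3> = (1/6)[1*(10)*conj(1) + 1*(-1 + 2*exp(-2*I*pi/3) + exp(2*I*pi/3) + 2*exp(I*pi/3))*conj(-1) + 1*(5 + exp(-2*I*pi/3) + 4*exp(2*I*pi/3))*conj(1) + 1*(0)*conj(-1) + 1*(5 + 4*exp(-2*I*pi/3) + exp(2*I*pi/3))*conj(1) + 1*(-1 + 2*exp(-I*pi/3) + exp(-2*I*pi/3) + 2*exp(2*I*pi/3))*conj(-1)]
      = (1/6)[(10) + (1 - 2*exp(I*pi/3) - exp(2*I*pi/3) - 2*exp(-2*I*pi/3)) + (5 + exp(-2*I*pi/3) + 4*exp(2*I*pi/3)) + (0) + (5 + 4*exp(-2*I*pi/3) + exp(2*I*pi/3)) + (1 - 2*exp(2*I*pi/3) - exp(-2*I*pi/3) - 2*exp(-I*pi/3))] = 18/6 = 3
  <chi_rho, chi_4> = (1/6)[1*(10)*conj(1) + 1*(-1 + 2*exp(-2*I*pi/3) + exp(2*I*pi/3) + 2*exp(I*pi/3))*conj(exp(-2*I*pi/3)) + 1*(5 + exp(-2*I*pi/3) + 4*exp(2*I*pi/3))*conj(exp(2*I*pi/3)) + 1*(0)*conj(1) + 1*(5 + 4*exp(-2*I*pi/3) + exp(2*I*pi/3))*conj(exp(-2*I*pi/3)) + 1*(-1 + 2*exp(-I*pi/3) + exp(-2*I*pi/3) + 2*exp(2*I*pi/3))*conj(exp(2*I*pi/3))]
      = (1/6)[(10) + (exp(-2*I*pi/3) - exp(2*I*pi/3)) + (4 + 5*exp(-2*I*pi/3) + exp(2*I*pi/3)) + (0) + (4 + exp(-2*I*pi/3) + 5*exp(2*I*pi/3)) + (exp(2*I*pi/3) - exp(-2*I*pi/3))] = 12/6 = 2
  <chi_rho, chi_5> = (1/6)[1*(10)*conj(1) + 1*(-1 + 2*exp(-2*I*pi/3) + exp(2*I*pi/3) + 2*exp(I*pi/3))*conj(exp(-I*pi/3)) + 1*(5 + exp(-2*I*pi/3) + 4*exp(2*I*pi/3))*conj(exp(-2*I*pi/3)) + 1*(0)*conj(-1) + 1*(5 + 4*exp(-2*I*pi/3) + exp(2*I*pi/3))*conj(exp(2*I*pi/3)) + 1*(-1 + 2*exp(-I*pi/3) + exp(-2*I*pi/3) + 2*exp(2*I*pi/3))*conj(exp(I*pi/3))]
      = (1/6)[(10) + (-1 + 2*exp(-I*pi/3) - exp(I*pi/3) + 2*exp(2*I*pi/3)) + (1 + 4*exp(-2*I*pi/3) + 5*exp(2*I*pi/3)) + (0) + (1 + 5*exp(-2*I*pi/3) + 4*exp(2*I*pi/3)) + (-1 + 2*exp(-2*I*pi/3) - exp(-I*pi/3) + 2*exp(I*pi/3))] = 0/6 = 0
(Exp terms are combined using exp(i*s)*conj(exp(i*t)) = exp(i*(s-t)), and sums of them are collapsed using the identity that for every m > 1 the m distinct m-th roots of unity sum to 0, e.g. 1 + exp(2*I*pi/3) + exp(-2*I*pi/3) = 0.)
Dimension check: dim(rho) = sum (mult * dim) = 2*1 + 2*1 + 1*1 + 3*1 + 2*1 + 0*1 = 10 = chi_rho(e) = 10.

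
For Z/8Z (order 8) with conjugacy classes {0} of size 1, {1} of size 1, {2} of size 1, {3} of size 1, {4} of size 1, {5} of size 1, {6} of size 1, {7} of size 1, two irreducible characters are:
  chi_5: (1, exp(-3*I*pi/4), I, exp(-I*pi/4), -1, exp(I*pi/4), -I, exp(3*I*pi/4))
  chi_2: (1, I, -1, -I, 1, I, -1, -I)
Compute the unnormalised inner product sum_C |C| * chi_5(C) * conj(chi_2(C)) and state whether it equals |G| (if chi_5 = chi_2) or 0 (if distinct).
Sum = 0; so <chi_5, chi_2> = 0 (distinct irreducibles are orthogonal).

Solution. Compute term by term over conjugacy classes (|C| * chi_5(C) * conj(chi_2(C))):
  1*(1)*conj(1) + 1*(exp(-3*I*pi/4))*conj(I) + 1*(I)*conj(-1) + 1*(exp(-I*pi/4))*conj(-I) + 1*(-1)*conj(1) + 1*(exp(I*pi/4))*conj(I) + 1*(-I)*conj(-1) + 1*(exp(3*I*pi/4))*conj(-I)
  = (1) + (-exp(-I*pi/4)) + (-I) + (exp(I*pi/4)) + (-1) + (-exp(3*I*pi/4)) + (I) + (exp(-3*I*pi/4))
  = 0.
(Exp terms are combined using exp(i*s)*conj(exp(i*t)) = exp(i*(s-t)), and sums of them are collapsed using the identity that for every m > 1 the m distinct m-th roots of unity sum to 0, e.g. 1 + exp(2*I*pi/3) + exp(-2*I*pi/3) = 0.)
Dividing by |G| = 8 gives 0/8 = 0, matching the row-orthogonality relation <chi_5, chi_2> = [chi_5 = chi_2].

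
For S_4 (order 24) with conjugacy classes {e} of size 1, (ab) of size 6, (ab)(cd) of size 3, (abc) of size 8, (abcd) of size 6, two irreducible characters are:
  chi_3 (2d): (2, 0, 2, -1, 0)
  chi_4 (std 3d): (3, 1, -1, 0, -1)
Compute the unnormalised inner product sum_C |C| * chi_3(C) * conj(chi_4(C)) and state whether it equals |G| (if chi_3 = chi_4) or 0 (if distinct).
Sum = 0; so <chi_3, chi_4> = 0 (distinct irreducibles are orthogonal).

Explanation: Compute term by term over conjugacy classes (|C| * chi_3(C) * conj(chi_4(C))):
  1*(2)*conj(3) + 6*(0)*conj(1) + 3*(2)*conj(-1) + 8*(-1)*conj(0) + 6*(0)*conj(-1)
  = (6) + (0) + (-6) + (0) + (0)
  = 0.
Dividing by |G| = 24 gives 0/24 = 0, matching the row-orthogonality relation <chi_3, chi_4> = [chi_3 = chi_4].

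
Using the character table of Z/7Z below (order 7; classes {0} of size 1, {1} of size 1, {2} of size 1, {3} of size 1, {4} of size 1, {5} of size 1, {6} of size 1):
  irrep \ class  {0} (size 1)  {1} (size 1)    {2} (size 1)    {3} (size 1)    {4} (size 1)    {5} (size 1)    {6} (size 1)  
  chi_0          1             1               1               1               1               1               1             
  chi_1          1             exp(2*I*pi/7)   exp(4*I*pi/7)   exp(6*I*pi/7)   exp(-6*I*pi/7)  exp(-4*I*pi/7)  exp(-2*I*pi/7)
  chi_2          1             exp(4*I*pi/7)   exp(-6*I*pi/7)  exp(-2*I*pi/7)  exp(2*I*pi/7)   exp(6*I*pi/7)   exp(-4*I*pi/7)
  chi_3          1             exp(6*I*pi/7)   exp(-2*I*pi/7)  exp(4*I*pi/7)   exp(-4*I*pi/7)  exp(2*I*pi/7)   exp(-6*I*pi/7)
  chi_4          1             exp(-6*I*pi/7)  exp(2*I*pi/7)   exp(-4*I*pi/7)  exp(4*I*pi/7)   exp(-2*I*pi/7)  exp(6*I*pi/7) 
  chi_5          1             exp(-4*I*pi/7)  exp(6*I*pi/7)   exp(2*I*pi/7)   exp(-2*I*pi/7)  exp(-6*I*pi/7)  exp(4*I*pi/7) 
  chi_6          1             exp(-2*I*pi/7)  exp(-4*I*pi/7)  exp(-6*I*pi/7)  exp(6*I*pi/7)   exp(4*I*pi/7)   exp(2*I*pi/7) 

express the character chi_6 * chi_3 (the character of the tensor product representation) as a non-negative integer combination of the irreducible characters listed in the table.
chi_6 tensor chi_3 = chi_2 (all other irreducibles have multiplicity 0).

The character of a tensor product is the pointwise product (chi_6 * chi_3)(C) = chi_6(C) * chi_3(C):
  {0}: (1)*(1), {1}: (exp(-2*I*pi/7))*(exp(6*I*pi/7)), {2}: (exp(-4*I*pi/7))*(exp(-2*I*pi/7)), {3}: (exp(-6*I*pi/7))*(exp(4*I*pi/7)), {4}: (exp(6*I*pi/7))*(exp(-4*I*pi/7)), {5}: (exp(4*I*pi/7))*(exp(2*I*pi/7)), {6}: (exp(2*I*pi/7))*(exp(-6*I*pi/7))
so (chi_6 * chi_3) takes values
  {0} -> 1, {1} -> exp(4*I*pi/7), {2} -> exp(-6*I*pi/7), {3} -> exp(-2*I*pi/7), {4} -> exp(2*I*pi/7), {5} -> exp(6*I*pi/7), {6} -> exp(-4*I*pi/7).
Now take the inner product of this character with each irreducible chi from the table, <chi_6*chi_3, chi> = (1/7) sum_C |C| (chi_6*chi_3)(C) conj(chi(C)):
  <chi_6*chi_3, chi_0> = (1/7)[1*(1)*conj(1) + 1*(exp(4*I*pi/7))*conj(1) + 1*(exp(-6*I*pi/7))*conj(1) + 1*(exp(-2*I*pi/7))*conj(1) + 1*(exp(2*I*pi/7))*conj(1) + 1*(exp(6*I*pi/7))*conj(1) + 1*(exp(-4*I*pi/7))*conj(1)]
      = (1/7)[(1) + (exp(4*I*pi/7)) + (exp(-6*I*pi/7)) + (exp(-2*I*pi/7)) + (exp(2*I*pi/7)) + (exp(6*I*pi/7)) + (exp(-4*I*pi/7))] = 0/7 = 0
  <chi_6*chi_3, chi_1> = (1/7)[1*(1)*conj(1) + 1*(exp(4*I*pi/7))*conj(exp(2*I*pi/7)) + 1*(exp(-6*I*pi/7))*conj(exp(4*I*pi/7)) + 1*(exp(-2*I*pi/7))*conj(exp(6*I*pi/7)) + 1*(exp(2*I*pi/7))*conj(exp(-6*I*pi/7)) + 1*(exp(6*I*pi/7))*conj(exp(-4*I*pi/7)) + 1*(exp(-4*I*pi/7))*conj(exp(-2*I*pi/7))]
      = (1/7)[(1) + (exp(2*I*pi/7)) + (exp(4*I*pi/7)) + (exp(6*I*pi/7)) + (exp(-6*I*pi/7)) + (exp(-4*I*pi/7)) + (exp(-2*I*pi/7))] = 0/7 = 0
  <chi_6*chi_3, chi_2> = (1/7)[1*(1)*conj(1) + 1*(exp(4*I*pi/7))*conj(exp(4*I*pi/7)) + 1*(exp(-6*I*pi/7))*conj(exp(-6*I*pi/7)) + 1*(exp(-2*I*pi/7))*conj(exp(-2*I*pi/7)) + 1*(exp(2*I*pi/7))*conj(exp(2*I*pi/7)) + 1*(exp(6*I*pi/7))*conj(exp(6*I*pi/7)) + 1*(exp(-4*I*pi/7))*conj(exp(-4*I*pi/7))]
      = (1/7)[(1) + (1) + (1) + (1) + (1) + (1) + (1)] = 7/7 = 1
  <chi_6*chi_3, chi_3> = (1/7)[1*(1)*conj(1) + 1*(exp(4*I*pi/7))*conj(exp(6*I*pi/7)) + 1*(exp(-6*I*pi/7))*conj(exp(-2*I*pi/7)) + 1*(exp(-2*I*pi/7))*conj(exp(4*I*pi/7)) + 1*(exp(2*I*pi/7))*conj(exp(-4*I*pi/7)) + 1*(exp(6*I*pi/7))*conj(exp(2*I*pi/7)) + 1*(exp(-4*I*pi/7))*conj(exp(-6*I*pi/7))]
      = (1/7)[(1) + (exp(-2*I*pi/7)) + (exp(-4*I*pi/7)) + (exp(-6*I*pi/7)) + (exp(6*I*pi/7)) + (exp(4*I*pi/7)) + (exp(2*I*pi/7))] = 0/7 = 0
  <chi_6*chi_3, chi_4> = (1/7)[1*(1)*conj(1) + 1*(exp(4*I*pi/7))*conj(exp(-6*I*pi/7)) + 1*(exp(-6*I*pi/7))*conj(exp(2*I*pi/7)) + 1*(exp(-2*I*pi/7))*conj(exp(-4*I*pi/7)) + 1*(exp(2*I*pi/7))*conj(exp(4*I*pi/7)) + 1*(exp(6*I*pi/7))*conj(exp(-2*I*pi/7)) + 1*(exp(-4*I*pi/7))*conj(exp(6*I*pi/7))]
      = (1/7)[(1) + (exp(-4*I*pi/7)) + (exp(6*I*pi/7)) + (exp(2*I*pi/7)) + (exp(-2*I*pi/7)) + (exp(-6*I*pi/7)) + (exp(4*I*pi/7))] = 0/7 = 0
  <chi_6*chi_3, chi_5> = (1/7)[1*(1)*conj(1) + 1*(exp(4*I*pi/7))*conj(exp(-4*I*pi/7)) + 1*(exp(-6*I*pi/7))*conj(exp(6*I*pi/7)) + 1*(exp(-2*I*pi/7))*conj(exp(2*I*pi/7)) + 1*(exp(2*I*pi/7))*conj(exp(-2*I*pi/7)) + 1*(exp(6*I*pi/7))*conj(exp(-6*I*pi/7)) + 1*(exp(-4*I*pi/7))*conj(exp(4*I*pi/7))]
      = (1/7)[(1) + (exp(-6*I*pi/7)) + (exp(2*I*pi/7)) + (exp(-4*I*pi/7)) + (exp(4*I*pi/7)) + (exp(-2*I*pi/7)) + (exp(6*I*pi/7))] = 0/7 = 0
  <chi_6*chi_3, chi_6> = (1/7)[1*(1)*conj(1) + 1*(exp(4*I*pi/7))*conj(exp(-2*I*pi/7)) + 1*(exp(-6*I*pi/7))*conj(exp(-4*I*pi/7)) + 1*(exp(-2*I*pi/7))*conj(exp(-6*I*pi/7)) + 1*(exp(2*I*pi/7))*conj(exp(6*I*pi/7)) + 1*(exp(6*I*pi/7))*conj(exp(4*I*pi/7)) + 1*(exp(-4*I*pi/7))*conj(exp(2*I*pi/7))]
      = (1/7)[(1) + (exp(6*I*pi/7)) + (exp(-2*I*pi/7)) + (exp(4*I*pi/7)) + (exp(-4*I*pi/7)) + (exp(2*I*pi/7)) + (exp(-6*I*pi/7))] = 0/7 = 0
(Exp terms are combined using exp(i*s)*conj(exp(i*t)) = exp(i*(s-t)), and sums of them are collapsed using the identity that for every m > 1 the m distinct m-th roots of unity sum to 0, e.g. 1 + exp(2*I*pi/3) + exp(-2*I*pi/3) = 0.)
Hence the multiplicities are chi_2: 1. Dimension check: dim(chi_6)*dim(chi_3) = 1*1 = 1 and sum (mult * dim) = 1*1 = 1.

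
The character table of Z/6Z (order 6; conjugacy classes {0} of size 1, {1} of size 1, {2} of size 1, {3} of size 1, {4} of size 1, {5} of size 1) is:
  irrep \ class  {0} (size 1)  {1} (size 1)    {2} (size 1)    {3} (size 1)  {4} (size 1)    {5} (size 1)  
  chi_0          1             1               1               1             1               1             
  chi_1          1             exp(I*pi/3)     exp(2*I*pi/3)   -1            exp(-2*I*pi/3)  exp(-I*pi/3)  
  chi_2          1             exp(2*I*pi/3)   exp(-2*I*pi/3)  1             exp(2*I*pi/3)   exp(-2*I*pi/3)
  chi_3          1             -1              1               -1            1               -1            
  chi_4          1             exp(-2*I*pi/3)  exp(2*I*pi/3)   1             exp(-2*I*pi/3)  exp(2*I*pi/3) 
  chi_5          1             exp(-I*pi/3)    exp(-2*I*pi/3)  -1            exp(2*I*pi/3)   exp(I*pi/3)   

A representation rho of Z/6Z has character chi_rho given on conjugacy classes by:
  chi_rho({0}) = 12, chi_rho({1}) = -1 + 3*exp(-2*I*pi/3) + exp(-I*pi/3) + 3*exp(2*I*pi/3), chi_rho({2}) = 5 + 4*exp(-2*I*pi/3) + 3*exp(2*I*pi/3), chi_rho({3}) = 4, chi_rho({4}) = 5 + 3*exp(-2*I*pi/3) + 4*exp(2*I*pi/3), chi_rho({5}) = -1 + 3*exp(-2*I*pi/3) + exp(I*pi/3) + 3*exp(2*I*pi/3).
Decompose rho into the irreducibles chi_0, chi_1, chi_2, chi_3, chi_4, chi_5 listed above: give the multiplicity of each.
Multiplicities: chi_0: 2, chi_1: 0, chi_2: 3, chi_3: 3, chi_4: 3, chi_5: 1.

Solution. Use <chi_rho, chi> = (1/|G|) sum_C |C| * chi_rho(C) * conj(chi(C)) with |G| = 6 for each irreducible chi in the table:
  <chi_rho, chi_0> = (1/6)[1*(12)*conj(1) + 1*(-1 + 3*exp(-2*I*pi/3) + exp(-I*pi/3) + 3*exp(2*I*pi/3))*conj(1) + 1*(5 + 4*exp(-2*I*pi/3) + 3*exp(2*I*pi/3))*conj(1) + 1*(4)*conj(1) + 1*(5 + 3*exp(-2*I*pi/3) + 4*exp(2*I*pi/3))*conj(1) + 1*(-1 + 3*exp(-2*I*pi/3) + exp(I*pi/3) + 3*exp(2*I*pi/3))*conj(1)]
      = (1/6)[(12) + (-1 + 3*exp(-2*I*pi/3) + exp(-I*pi/3) + 3*exp(2*I*pi/3)) + (5 + 4*exp(-2*I*pi/3) + 3*exp(2*I*pi/3)) + (4) + (5 + 3*exp(-2*I*pi/3) + 4*exp(2*I*pi/3)) + (-1 + 3*exp(-2*I*pi/3) + exp(I*pi/3) + 3*exp(2*I*pi/3))] = 12/6 = 2
  <chi_rho, chi_1> = (1/6)[1*(12)*conj(1) + 1*(-1 + 3*exp(-2*I*pi/3) + exp(-I*pi/3) + 3*exp(2*I*pi/3))*conj(exp(I*pi/3)) + 1*(5 + 4*exp(-2*I*pi/3) + 3*exp(2*I*pi/3))*conj(exp(2*I*pi/3)) + 1*(4)*conj(-1) + 1*(5 + 3*exp(-2*I*pi/3) + 4*exp(2*I*pi/3))*conj(exp(-2*I*pi/3)) + 1*(-1 + 3*exp(-2*I*pi/3) + exp(I*pi/3) + 3*exp(2*I*pi/3))*conj(exp(-I*pi/3))]
      = (1/6)[(12) + (-3 + exp(-2*I*pi/3) - exp(-I*pi/3) + 3*exp(I*pi/3)) + (3 + 5*exp(-2*I*pi/3) + 4*exp(2*I*pi/3)) + (-4) + (3 + 4*exp(-2*I*pi/3) + 5*exp(2*I*pi/3)) + (-3 + 3*exp(-I*pi/3) - exp(I*pi/3) + exp(2*I*pi/3))] = 0/6 = 0
  <chi_rho, chi_2> = (1/6)[1*(12)*conj(1) + 1*(-1 + 3*exp(-2*I*pi/3) + exp(-I*pi/3) + 3*exp(2*I*pi/3))*conj(exp(2*I*pi/3)) + 1*(5 + 4*exp(-2*I*pi/3) + 3*exp(2*I*pi/3))*conj(exp(-2*I*pi/3)) + 1*(4)*conj(1) + 1*(5 + 3*exp(-2*I*pi/3) + 4*exp(2*I*pi/3))*conj(exp(2*I*pi/3)) + 1*(-1 + 3*exp(-2*I*pi/3) + exp(I*pi/3) + 3*exp(2*I*pi/3))*conj(exp(-2*I*pi/3))]
      = (1/6)[(12) + (2 - exp(-2*I*pi/3) + 3*exp(2*I*pi/3)) + (4 + 3*exp(-2*I*pi/3) + 5*exp(2*I*pi/3)) + (4) + (4 + 5*exp(-2*I*pi/3) + 3*exp(2*I*pi/3)) + (2 + 3*exp(-2*I*pi/3) - exp(2*I*pi/3))] = 18/6 = 3
  <chi_rho, chi_3> = (1/6)[1*(12)*conj(1) + 1*(-1 + 3*exp(-2*I*pi/3) + exp(-I*pi/3) + 3*exp(2*I*pi/3))*conj(-1) + 1*(5 + 4*exp(-2*I*pi/3) + 3*exp(2*I*pi/3))*conj(1) + 1*(4)*conj(-1) + 1*(5 + 3*exp(-2*I*pi/3) + 4*exp(2*I*pi/3))*conj(1) + 1*(-1 + 3*exp(-2*I*pi/3) + exp(I*pi/3) + 3*exp(2*I*pi/3))*conj(-1)]
      = (1/6)[(12) + (1 - 3*exp(2*I*pi/3) - exp(-I*pi/3) - 3*exp(-2*I*pi/3)) + (5 + 4*exp(-2*I*pi/3) + 3*exp(2*I*pi/3)) + (-4) + (5 + 3*exp(-2*I*pi/3) + 4*exp(2*I*pi/3)) + (1 - 3*exp(2*I*pi/3) - exp(I*pi/3) - 3*exp(-2*I*pi/3))] = 18/6 = 3
  <chi_rho, chi_4> = (1/6)[1*(12)*conj(1) + 1*(-1 + 3*exp(-2*I*pi/3) + exp(-I*pi/3) + 3*exp(2*I*pi/3))*conj(exp(-2*I*pi/3)) + 1*(5 + 4*exp(-2*I*pi/3) + 3*exp(2*I*pi/3))*conj(exp(2*I*pi/3)) + 1*(4)*conj(1) + 1*(5 + 3*exp(-2*I*pi/3) + 4*exp(2*I*pi/3))*conj(exp(-2*I*pi/3)) + 1*(-1 + 3*exp(-2*I*pi/3) + exp(I*pi/3) + 3*exp(2*I*pi/3))*conj(exp(2*I*pi/3))]
      = (1/6)[(12) + (3 + 3*exp(-2*I*pi/3) - exp(2*I*pi/3) + exp(I*pi/3)) + (3 + 5*exp(-2*I*pi/3) + 4*exp(2*I*pi/3)) + (4) + (3 + 4*exp(-2*I*pi/3) + 5*exp(2*I*pi/3)) + (3 + exp(-I*pi/3) - exp(-2*I*pi/3) + 3*exp(2*I*pi/3))] = 18/6 = 3
  <chi_rho, chi_5> = (1/6)[1*(12)*conj(1) + 1*(-1 + 3*exp(-2*I*pi/3) + exp(-I*pi/3) + 3*exp(2*I*pi/3))*conj(exp(-I*pi/3)) + 1*(5 + 4*exp(-2*I*pi/3) + 3*exp(2*I*pi/3))*conj(exp(-2*I*pi/3)) + 1*(4)*conj(-1) + 1*(5 + 3*exp(-2*I*pi/3) + 4*exp(2*I*pi/3))*conj(exp(2*I*pi/3)) + 1*(-1 + 3*exp(-2*I*pi/3) + exp(I*pi/3) + 3*exp(2*I*pi/3))*conj(exp(I*pi/3))]
      = (1/6)[(12) + (-2 + 3*exp(-I*pi/3) - exp(I*pi/3)) + (4 + 3*exp(-2*I*pi/3) + 5*exp(2*I*pi/3)) + (-4) + (4 + 5*exp(-2*I*pi/3) + 3*exp(2*I*pi/3)) + (-2 - exp(-I*pi/3) + 3*exp(I*pi/3))] = 6/6 = 1
(Exp terms are combined using exp(i*s)*conj(exp(i*t)) = exp(i*(s-t)), and sums of them are collapsed using the identity that for every m > 1 the m distinct m-th roots of unity sum to 0, e.g. 1 + exp(2*I*pi/3) + exp(-2*I*pi/3) = 0.)
Dimension check: dim(rho) = sum (mult * dim) = 2*1 + 0*1 + 3*1 + 3*1 + 3*1 + 1*1 = 12 = chi_rho(e) = 12.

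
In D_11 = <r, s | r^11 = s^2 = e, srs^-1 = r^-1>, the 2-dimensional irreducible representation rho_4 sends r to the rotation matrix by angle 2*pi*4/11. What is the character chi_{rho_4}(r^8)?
chi_{rho_4}(r^8) = 2*cos(2*pi*4*8/11) = 2*cos(2*pi/11)

Derivation: rho_4(r^8) is rotation by angle 2*pi*4*8/11, whose trace is 2*cos(2*pi*4*8/11) = 2*cos(2*pi/11).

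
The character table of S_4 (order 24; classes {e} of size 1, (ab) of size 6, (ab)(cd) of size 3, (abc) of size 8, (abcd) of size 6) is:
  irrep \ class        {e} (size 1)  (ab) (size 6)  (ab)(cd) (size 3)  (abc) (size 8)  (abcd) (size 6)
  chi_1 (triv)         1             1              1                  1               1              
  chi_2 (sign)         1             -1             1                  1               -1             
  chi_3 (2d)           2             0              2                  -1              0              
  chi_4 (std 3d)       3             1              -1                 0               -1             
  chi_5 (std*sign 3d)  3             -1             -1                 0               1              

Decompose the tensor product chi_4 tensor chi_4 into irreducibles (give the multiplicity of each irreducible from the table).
chi_4 tensor chi_4 = chi_1 + chi_3 + chi_4 + chi_5 (all other irreducibles have multiplicity 0).

Derivation: The character of a tensor product is the pointwise product (chi_4 * chi_4)(C) = chi_4(C) * chi_4(C):
  {e}: (3)*(3), (ab): (1)*(1), (ab)(cd): (-1)*(-1), (abc): (0)*(0), (abcd): (-1)*(-1)
so (chi_4 * chi_4) takes values
  {e} -> 9, (ab) -> 1, (ab)(cd) -> 1, (abc) -> 0, (abcd) -> 1.
Now take the inner product of this character with each irreducible chi from the table, <chi_4*chi_4, chi> = (1/24) sum_C |C| (chi_4*chi_4)(C) conj(chi(C)):
  <chi_4*chi_4, chi_1> = (1/24)[1*(9)*conj(1) + 6*(1)*conj(1) + 3*(1)*conj(1) + 8*(0)*conj(1) + 6*(1)*conj(1)]
      = (1/24)[(9) + (6) + (3) + (0) + (6)] = 24/24 = 1
  <chi_4*chi_4, chi_2> = (1/24)[1*(9)*conj(1) + 6*(1)*conj(-1) + 3*(1)*conj(1) + 8*(0)*conj(1) + 6*(1)*conj(-1)]
      = (1/24)[(9) + (-6) + (3) + (0) + (-6)] = 0/24 = 0
  <chi_4*chi_4, chi_3> = (1/24)[1*(9)*conj(2) + 6*(1)*conj(0) + 3*(1)*conj(2) + 8*(0)*conj(-1) + 6*(1)*conj(0)]
      = (1/24)[(18) + (0) + (6) + (0) + (0)] = 24/24 = 1
  <chi_4*chi_4, chi_4> = (1/24)[1*(9)*conj(3) + 6*(1)*conj(1) + 3*(1)*conj(-1) + 8*(0)*conj(0) + 6*(1)*conj(-1)]
      = (1/24)[(27) + (6) + (-3) + (0) + (-6)] = 24/24 = 1
  <chi_4*chi_4, chi_5> = (1/24)[1*(9)*conj(3) + 6*(1)*conj(-1) + 3*(1)*conj(-1) + 8*(0)*conj(0) + 6*(1)*conj(1)]
      = (1/24)[(27) + (-6) + (-3) + (0) + (6)] = 24/24 = 1
Hence the multiplicities are chi_1: 1, chi_3: 1, chi_4: 1, chi_5: 1. Dimension check: dim(chi_4)*dim(chi_4) = 3*3 = 9 and sum (mult * dim) = 1*1 + 1*2 + 1*3 + 1*3 = 9.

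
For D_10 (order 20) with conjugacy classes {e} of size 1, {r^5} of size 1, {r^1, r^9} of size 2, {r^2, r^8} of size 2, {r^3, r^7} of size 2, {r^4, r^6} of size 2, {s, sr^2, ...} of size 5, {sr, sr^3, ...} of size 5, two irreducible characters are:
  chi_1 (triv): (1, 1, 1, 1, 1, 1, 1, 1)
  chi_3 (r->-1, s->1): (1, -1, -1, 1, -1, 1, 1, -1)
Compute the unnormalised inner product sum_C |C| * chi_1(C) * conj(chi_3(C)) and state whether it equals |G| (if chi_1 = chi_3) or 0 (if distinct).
Sum = 0; so <chi_1, chi_3> = 0 (distinct irreducibles are orthogonal).

Reasoning: Compute term by term over conjugacy classes (|C| * chi_1(C) * conj(chi_3(C))):
  1*(1)*conj(1) + 1*(1)*conj(-1) + 2*(1)*conj(-1) + 2*(1)*conj(1) + 2*(1)*conj(-1) + 2*(1)*conj(1) + 5*(1)*conj(1) + 5*(1)*conj(-1)
  = (1) + (-1) + (-2) + (2) + (-2) + (2) + (5) + (-5)
  = 0.
Dividing by |G| = 20 gives 0/20 = 0, matching the row-orthogonality relation <chi_1, chi_3> = [chi_1 = chi_3].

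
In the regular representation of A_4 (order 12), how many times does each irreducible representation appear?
Each irreducible V_i of dimension d_i appears with multiplicity d_i, i.e. rho_reg = (direct sum over all irreducibles V_i) d_i V_i. The irreducible dimensions for A_4 are 1, 1, 1, 3: 3 irreducibles of dimension 1, each with multiplicity 1; 1 irreducible of dimension 3, with multiplicity 3. Total dimension 3*1*1 + 1*3*3 = 12 = |G|.

Why: General theorem: in the regular representation of a finite group G, each irreducible appears with multiplicity equal to its dimension. Check: dim(rho_reg) = sum d_i^2 = 1 + 1 + 1 + 9 = 12 = |G|.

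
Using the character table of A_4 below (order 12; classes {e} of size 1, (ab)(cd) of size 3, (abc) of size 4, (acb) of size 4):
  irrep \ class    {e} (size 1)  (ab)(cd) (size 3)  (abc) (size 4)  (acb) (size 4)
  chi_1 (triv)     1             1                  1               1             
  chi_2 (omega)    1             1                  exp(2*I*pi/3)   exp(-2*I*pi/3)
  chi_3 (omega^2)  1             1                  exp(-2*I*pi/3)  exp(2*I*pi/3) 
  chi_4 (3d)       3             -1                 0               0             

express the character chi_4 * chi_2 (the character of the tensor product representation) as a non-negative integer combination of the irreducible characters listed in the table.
chi_4 tensor chi_2 = chi_4 (all other irreducibles have multiplicity 0).

Working: The character of a tensor product is the pointwise product (chi_4 * chi_2)(C) = chi_4(C) * chi_2(C):
  {e}: (3)*(1), (ab)(cd): (-1)*(1), (abc): (0)*(exp(2*I*pi/3)), (acb): (0)*(exp(-2*I*pi/3))
so (chi_4 * chi_2) takes values
  {e} -> 3, (ab)(cd) -> -1, (abc) -> 0, (acb) -> 0.
Now take the inner product of this character with each irreducible chi from the table, <chi_4*chi_2, chi> = (1/12) sum_C |C| (chi_4*chi_2)(C) conj(chi(C)):
  <chi_4*chi_2, chi_1> = (1/12)[1*(3)*conj(1) + 3*(-1)*conj(1) + 4*(0)*conj(1) + 4*(0)*conj(1)]
      = (1/12)[(3) + (-3) + (0) + (0)] = 0/12 = 0
  <chi_4*chi_2, chi_2> = (1/12)[1*(3)*conj(1) + 3*(-1)*conj(1) + 4*(0)*conj(exp(2*I*pi/3)) + 4*(0)*conj(exp(-2*I*pi/3))]
      = (1/12)[(3) + (-3) + (0) + (0)] = 0/12 = 0
  <chi_4*chi_2, chi_3> = (1/12)[1*(3)*conj(1) + 3*(-1)*conj(1) + 4*(0)*conj(exp(-2*I*pi/3)) + 4*(0)*conj(exp(2*I*pi/3))]
      = (1/12)[(3) + (-3) + (0) + (0)] = 0/12 = 0
  <chi_4*chi_2, chi_4> = (1/12)[1*(3)*conj(3) + 3*(-1)*conj(-1) + 4*(0)*conj(0) + 4*(0)*conj(0)]
      = (1/12)[(9) + (3) + (0) + (0)] = 12/12 = 1
(Exp terms are combined using exp(i*s)*conj(exp(i*t)) = exp(i*(s-t)), and sums of them are collapsed using the identity that for every m > 1 the m distinct m-th roots of unity sum to 0, e.g. 1 + exp(2*I*pi/3) + exp(-2*I*pi/3) = 0.)
Hence the multiplicities are chi_4: 1. Dimension check: dim(chi_4)*dim(chi_2) = 3*1 = 3 and sum (mult * dim) = 1*3 = 3.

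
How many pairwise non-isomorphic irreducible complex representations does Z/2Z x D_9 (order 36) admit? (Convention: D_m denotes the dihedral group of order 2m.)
12

Proof sketch: The number of irreducible complex representations of a finite group equals its number of conjugacy classes. For a direct product, #classes(G x H) = #classes(G) * #classes(H). Z/2Z has 2 classes (abelian), D_9 has 6 classes, so 2 * 6 = 12, so Z/2Z x D_9 (order 36) has exactly 12 irreducible complex representations.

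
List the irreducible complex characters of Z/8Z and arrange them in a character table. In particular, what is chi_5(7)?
Character table of Z/8Z (irreps indexed chi_0,...,chi_7 with chi_k(m) = zeta_8^(k*m), zeta_8 = exp(2*pi*i/8)):
  irrep \ class  {0} (size 1)  {1} (size 1)    {2} (size 1)  {3} (size 1)    {4} (size 1)  {5} (size 1)    {6} (size 1)  {7} (size 1)  
  chi_0          1             1               1             1               1             1               1             1             
  chi_1          1             exp(I*pi/4)     I             exp(3*I*pi/4)   -1            exp(-3*I*pi/4)  -I            exp(-I*pi/4)  
  chi_2          1             I               -1            -I              1             I               -1            -I            
  chi_3          1             exp(3*I*pi/4)   -I            exp(I*pi/4)     -1            exp(-I*pi/4)    I             exp(-3*I*pi/4)
  chi_4          1             -1              1             -1              1             -1              1             -1            
  chi_5          1             exp(-3*I*pi/4)  I             exp(-I*pi/4)    -1            exp(I*pi/4)     -I            exp(3*I*pi/4) 
  chi_6          1             -I              -1            I               1             -I              -1            I             
  chi_7          1             exp(-I*pi/4)    -I            exp(-3*I*pi/4)  -1            exp(3*I*pi/4)   I             exp(I*pi/4)   

Spot check: chi_5(7) = zeta_8^(5*7) = zeta_8^35 = exp(3*I*pi/4).

Why: Z/8Z is abelian, so all 8 irreducible complex representations are 1-dimensional. They are given by chi_k(m) = zeta_8^(k*m) for k = 0,...,7. Row orthogonality: sum_m chi_k(m) conj(chi_l(m)) = 8 * [k = l].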